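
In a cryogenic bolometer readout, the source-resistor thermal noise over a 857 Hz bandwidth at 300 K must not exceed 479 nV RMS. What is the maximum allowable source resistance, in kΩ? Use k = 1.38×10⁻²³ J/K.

16.2 kΩ

Johnson–Nyquist: V_n = √(4kTRB) ⇒ R = V_n² / (4kTB)
4kTB = 4 × 1.38×10⁻²³ × 300 × 8.57×10² = 1.42×10⁻¹⁷
R = (4.79×10⁻⁷)² / 1.42×10⁻¹⁷ = 1.62×10⁴ Ω = 16.2 kΩ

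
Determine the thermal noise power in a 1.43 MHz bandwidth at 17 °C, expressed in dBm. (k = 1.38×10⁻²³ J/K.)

−112.4 dBm

T = 17 °C + 273.15 = 290.15 K
P_n = kTB = 1.38×10⁻²³ × 290.15 × 1.43×10⁶ = 5.73×10⁻¹⁵ W
In dBm: 10 log₁₀(5.73×10⁻¹⁵ / 10⁻³) = −112.4 dBm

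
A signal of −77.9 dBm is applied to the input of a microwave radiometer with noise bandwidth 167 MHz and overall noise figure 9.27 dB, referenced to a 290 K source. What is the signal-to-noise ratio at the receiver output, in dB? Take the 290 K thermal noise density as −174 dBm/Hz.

Noise floor: N = −174 + 10 log₁₀(B) + NF
10 log₁₀(1.67×10⁸) = 82.23 dB
N = −174 + 82.23 + 9.27 = −82.50 dBm
SNR = P_sig − N = −77.9 − (−82.50) = 4.60 dB → 4.6 dB

4.6 dB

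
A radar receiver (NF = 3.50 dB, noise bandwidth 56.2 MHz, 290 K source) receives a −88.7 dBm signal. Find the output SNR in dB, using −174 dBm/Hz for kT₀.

4.3 dB

Noise floor: N = −174 + 10 log₁₀(B) + NF
10 log₁₀(5.62×10⁷) = 77.5 dB
N = −174 + 77.5 + 3.50 = −93.00 dBm
SNR = P_sig − N = −88.7 − (−93.00) = 4.30 dB → 4.3 dB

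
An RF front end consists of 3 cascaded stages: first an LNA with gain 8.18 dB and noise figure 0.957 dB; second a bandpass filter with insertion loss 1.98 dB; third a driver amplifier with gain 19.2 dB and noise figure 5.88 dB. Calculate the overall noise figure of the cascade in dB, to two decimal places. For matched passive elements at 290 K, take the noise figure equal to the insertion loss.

3.06 dB

Convert to linear (a loss of L dB is a gain of −L dB): F_i = 10^(NF_i/10), G_i = 10^(G_i,dB/10)
  Stage 1: F_1 = 10^(0.957/10) = 1.247, G_1 = 10^(8.18/10) = 6.577
  Stage 2: F_2 = 10^(1.98/10) = 1.578, G_2 = 10^(−1.98/10) = 0.6339
  Stage 3: F_3 = 10^(5.88/10) = 3.873, G_3 = 10^(19.2/10) = 83.18
Friis cascade:
  F = 1.247 + (1.578 − 1)/6.577 + (3.873 − 1)/4.169 = 2.023
NF = 10 log₁₀(2.023) = 3.06 dB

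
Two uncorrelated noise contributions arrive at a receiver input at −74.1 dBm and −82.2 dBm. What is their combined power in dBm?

−73.5 dBm

Convert to linear, add, convert back:
P₁ = 3.89×10⁻¹¹ W, P₂ = 6.03×10⁻¹² W
P_tot = 4.49×10⁻¹¹ W → 10 log₁₀(P_tot / 10⁻³) = −73.5 dBm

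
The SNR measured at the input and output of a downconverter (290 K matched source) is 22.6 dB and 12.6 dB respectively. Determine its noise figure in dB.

NF (dB) = SNR_in(dB) − SNR_out(dB) when the source is at T₀
NF = 22.6 − 12.6 = 10.0 dB

10.0 dB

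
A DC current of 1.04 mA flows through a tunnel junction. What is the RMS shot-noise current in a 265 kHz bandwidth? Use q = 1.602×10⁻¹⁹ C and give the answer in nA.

I_n = √(2qI·B)
2qI·B = 2 × 1.602×10⁻¹⁹ × 1.04×10⁻³ × 2.65×10⁵ = 8.83×10⁻¹⁷ A²
I_n = √(8.83×10⁻¹⁷) = 9.40×10⁻⁹ A = 9.40 nA

9.40 nA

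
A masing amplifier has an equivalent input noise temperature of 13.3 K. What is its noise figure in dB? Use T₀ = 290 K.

0.195 dB

F = 1 + T_e/T₀ = 1 + 13.3/290 = 1.04586
NF = 10 log₁₀(1.04586) = 0.195 dB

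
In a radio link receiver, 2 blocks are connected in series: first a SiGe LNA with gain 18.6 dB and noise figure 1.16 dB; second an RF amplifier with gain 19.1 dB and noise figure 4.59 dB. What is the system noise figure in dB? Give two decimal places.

Convert to linear (a loss of L dB is a gain of −L dB): F_i = 10^(NF_i/10), G_i = 10^(G_i,dB/10)
  Stage 1: F_1 = 10^(1.16/10) = 1.306, G_1 = 10^(18.6/10) = 72.44
  Stage 2: F_2 = 10^(4.59/10) = 2.877, G_2 = 10^(19.1/10) = 81.28
Friis cascade:
  F = 1.306 + (2.877 − 1)/72.44 = 1.332
NF = 10 log₁₀(1.332) = 1.25 dB

1.25 dB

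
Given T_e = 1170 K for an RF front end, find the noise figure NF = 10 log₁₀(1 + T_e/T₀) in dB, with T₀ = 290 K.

7.02 dB

F = 1 + T_e/T₀ = 1 + 1170/290 = 5.03448
NF = 10 log₁₀(5.03448) = 7.02 dB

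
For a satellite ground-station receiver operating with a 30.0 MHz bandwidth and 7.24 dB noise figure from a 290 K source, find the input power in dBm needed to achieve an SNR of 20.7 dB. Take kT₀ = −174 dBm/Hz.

−71.3 dBm

Sensitivity = −174 + 10 log₁₀(B) + NF + SNR_min
= −174 + 74.77 + 7.24 + 20.7
= −71.29 dBm → −71.3 dBm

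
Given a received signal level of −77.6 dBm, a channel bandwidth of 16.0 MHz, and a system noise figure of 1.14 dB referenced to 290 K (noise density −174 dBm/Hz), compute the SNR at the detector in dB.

Noise floor: N = −174 + 10 log₁₀(B) + NF
10 log₁₀(1.60×10⁷) = 72.04 dB
N = −174 + 72.04 + 1.14 = −100.82 dBm
SNR = P_sig − N = −77.6 − (−100.82) = 23.22 dB → 23.2 dB

23.2 dB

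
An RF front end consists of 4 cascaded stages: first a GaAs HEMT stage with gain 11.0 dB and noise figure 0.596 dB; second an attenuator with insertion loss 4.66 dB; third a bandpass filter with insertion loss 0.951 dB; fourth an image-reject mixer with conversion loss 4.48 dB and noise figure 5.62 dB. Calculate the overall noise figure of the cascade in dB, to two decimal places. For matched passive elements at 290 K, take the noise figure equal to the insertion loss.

3.27 dB

Convert to linear (a loss of L dB is a gain of −L dB): F_i = 10^(NF_i/10), G_i = 10^(G_i,dB/10)
  Stage 1: F_1 = 10^(0.596/10) = 1.147, G_1 = 10^(11.0/10) = 12.59
  Stage 2: F_2 = 10^(4.66/10) = 2.924, G_2 = 10^(−4.66/10) = 0.3420
  Stage 3: F_3 = 10^(0.951/10) = 1.245, G_3 = 10^(−0.951/10) = 0.8033
  Stage 4: F_4 = 10^(5.62/10) = 3.648, G_4 = 10^(−4.48/10) = 0.3565
Friis cascade:
  F = 1.147 + (2.924 − 1)/12.59 + (1.245 − 1)/4.305 + (3.648 − 1)/3.459 = 2.122
NF = 10 log₁₀(2.122) = 3.27 dB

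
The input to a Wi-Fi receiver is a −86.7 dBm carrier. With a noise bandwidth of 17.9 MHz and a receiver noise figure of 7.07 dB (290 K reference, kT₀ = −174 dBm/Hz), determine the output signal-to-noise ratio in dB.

Noise floor: N = −174 + 10 log₁₀(B) + NF
10 log₁₀(1.79×10⁷) = 72.53 dB
N = −174 + 72.53 + 7.07 = −94.40 dBm
SNR = P_sig − N = −86.7 − (−94.40) = 7.70 dB → 7.7 dB

7.7 dB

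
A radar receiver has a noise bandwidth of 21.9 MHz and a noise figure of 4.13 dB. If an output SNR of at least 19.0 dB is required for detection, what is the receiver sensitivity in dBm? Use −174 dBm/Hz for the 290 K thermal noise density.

Sensitivity = −174 + 10 log₁₀(B) + NF + SNR_min
= −174 + 73.4 + 4.13 + 19.0
= −77.47 dBm → −77.5 dBm

−77.5 dBm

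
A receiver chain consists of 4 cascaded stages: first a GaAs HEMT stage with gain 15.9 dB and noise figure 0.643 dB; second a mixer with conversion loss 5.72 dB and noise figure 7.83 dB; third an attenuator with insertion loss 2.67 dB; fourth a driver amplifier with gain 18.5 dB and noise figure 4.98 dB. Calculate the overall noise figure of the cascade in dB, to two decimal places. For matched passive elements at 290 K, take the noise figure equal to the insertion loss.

Convert to linear (a loss of L dB is a gain of −L dB): F_i = 10^(NF_i/10), G_i = 10^(G_i,dB/10)
  Stage 1: F_1 = 10^(0.643/10) = 1.160, G_1 = 10^(15.9/10) = 38.90
  Stage 2: F_2 = 10^(7.83/10) = 6.067, G_2 = 10^(−5.72/10) = 0.2679
  Stage 3: F_3 = 10^(2.67/10) = 1.849, G_3 = 10^(−2.67/10) = 0.5408
  Stage 4: F_4 = 10^(4.98/10) = 3.148, G_4 = 10^(18.5/10) = 70.79
Friis cascade:
  F = 1.160 + (6.067 − 1)/38.90 + (1.849 − 1)/10.42 + (3.148 − 1)/5.636 = 1.752
NF = 10 log₁₀(1.752) = 2.44 dB

2.44 dB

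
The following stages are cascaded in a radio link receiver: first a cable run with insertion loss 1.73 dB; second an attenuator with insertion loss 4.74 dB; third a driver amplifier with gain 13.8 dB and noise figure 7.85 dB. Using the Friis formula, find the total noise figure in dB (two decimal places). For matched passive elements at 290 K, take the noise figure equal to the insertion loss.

14.32 dB

Convert to linear (a loss of L dB is a gain of −L dB): F_i = 10^(NF_i/10), G_i = 10^(G_i,dB/10)
  Stage 1: F_1 = 10^(1.73/10) = 1.489, G_1 = 10^(−1.73/10) = 0.6714
  Stage 2: F_2 = 10^(4.74/10) = 2.979, G_2 = 10^(−4.74/10) = 0.3357
  Stage 3: F_3 = 10^(7.85/10) = 6.095, G_3 = 10^(13.8/10) = 23.99
Friis cascade:
  F = 1.489 + (2.979 − 1)/0.6714 + (6.095 − 1)/0.2254 = 27.04
NF = 10 log₁₀(27.04) = 14.32 dB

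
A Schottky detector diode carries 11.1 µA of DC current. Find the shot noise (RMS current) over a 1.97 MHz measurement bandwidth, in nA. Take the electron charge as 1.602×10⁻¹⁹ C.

2.65 nA

I_n = √(2qI·B)
2qI·B = 2 × 1.602×10⁻¹⁹ × 1.11×10⁻⁵ × 1.97×10⁶ = 7.01×10⁻¹⁸ A²
I_n = √(7.01×10⁻¹⁸) = 2.65×10⁻⁹ A = 2.65 nA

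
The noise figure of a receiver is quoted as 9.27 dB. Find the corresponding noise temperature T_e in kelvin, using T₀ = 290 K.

F = 10^(9.27/10) = 8.45279
T_e = (F − 1)·T₀ = (8.45279 − 1) × 290 = 2161 K

2161 K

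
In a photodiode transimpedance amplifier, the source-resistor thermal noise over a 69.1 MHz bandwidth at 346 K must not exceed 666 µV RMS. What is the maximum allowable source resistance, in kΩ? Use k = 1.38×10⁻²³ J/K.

336 kΩ

Johnson–Nyquist: V_n = √(4kTRB) ⇒ R = V_n² / (4kTB)
4kTB = 4 × 1.38×10⁻²³ × 346 × 6.91×10⁷ = 1.32×10⁻¹²
R = (6.66×10⁻⁴)² / 1.32×10⁻¹² = 3.36×10⁵ Ω = 336 kΩ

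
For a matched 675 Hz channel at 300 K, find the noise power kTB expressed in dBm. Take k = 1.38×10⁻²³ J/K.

P_n = kTB = 1.38×10⁻²³ × 300 × 6.75×10² = 2.79×10⁻¹⁸ W
In dBm: 10 log₁₀(2.79×10⁻¹⁸ / 10⁻³) = −145.5 dBm

−145.5 dBm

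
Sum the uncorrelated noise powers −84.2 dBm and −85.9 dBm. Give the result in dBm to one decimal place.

−82.0 dBm

Convert to linear, add, convert back:
P₁ = 3.80×10⁻¹² W, P₂ = 2.57×10⁻¹² W
P_tot = 6.37×10⁻¹² W → 10 log₁₀(P_tot / 10⁻³) = −82.0 dBm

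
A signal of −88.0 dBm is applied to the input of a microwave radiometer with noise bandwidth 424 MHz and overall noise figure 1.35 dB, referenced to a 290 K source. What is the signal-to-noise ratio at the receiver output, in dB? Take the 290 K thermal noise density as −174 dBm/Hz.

Noise floor: N = −174 + 10 log₁₀(B) + NF
10 log₁₀(4.24×10⁸) = 86.27 dB
N = −174 + 86.27 + 1.35 = −86.38 dBm
SNR = P_sig − N = −88.0 − (−86.38) = −1.62 dB → −1.6 dB

−1.6 dB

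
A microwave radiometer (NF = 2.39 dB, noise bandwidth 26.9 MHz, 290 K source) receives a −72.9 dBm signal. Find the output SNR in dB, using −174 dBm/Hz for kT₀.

24.4 dB

Noise floor: N = −174 + 10 log₁₀(B) + NF
10 log₁₀(2.69×10⁷) = 74.3 dB
N = −174 + 74.3 + 2.39 = −97.31 dBm
SNR = P_sig − N = −72.9 − (−97.31) = 24.41 dB → 24.4 dB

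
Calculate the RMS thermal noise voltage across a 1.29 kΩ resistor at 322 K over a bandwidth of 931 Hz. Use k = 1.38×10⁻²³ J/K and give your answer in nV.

V_n = √(4kTRB)
4kTRB = 4 × 1.38×10⁻²³ × 322 × 1.29×10³ × 9.31×10² = 2.13×10⁻¹⁴ V²
V_n = √(2.13×10⁻¹⁴) = 1.46×10⁻⁷ V = 146 nV

146 nV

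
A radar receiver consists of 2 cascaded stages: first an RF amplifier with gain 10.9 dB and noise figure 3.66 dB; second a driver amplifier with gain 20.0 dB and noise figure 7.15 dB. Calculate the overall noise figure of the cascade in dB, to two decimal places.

Convert to linear (a loss of L dB is a gain of −L dB): F_i = 10^(NF_i/10), G_i = 10^(G_i,dB/10)
  Stage 1: F_1 = 10^(3.66/10) = 2.323, G_1 = 10^(10.9/10) = 12.30
  Stage 2: F_2 = 10^(7.15/10) = 5.188, G_2 = 10^(20.0/10) = 100.0
Friis cascade:
  F = 2.323 + (5.188 − 1)/12.30 = 2.663
NF = 10 log₁₀(2.663) = 4.25 dB

4.25 dB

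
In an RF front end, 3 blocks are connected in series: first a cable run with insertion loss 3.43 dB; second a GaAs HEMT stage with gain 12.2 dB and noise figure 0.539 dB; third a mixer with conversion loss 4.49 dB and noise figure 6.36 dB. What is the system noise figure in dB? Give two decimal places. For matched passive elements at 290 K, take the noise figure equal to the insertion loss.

Convert to linear (a loss of L dB is a gain of −L dB): F_i = 10^(NF_i/10), G_i = 10^(G_i,dB/10)
  Stage 1: F_1 = 10^(3.43/10) = 2.203, G_1 = 10^(−3.43/10) = 0.4539
  Stage 2: F_2 = 10^(0.539/10) = 1.132, G_2 = 10^(12.2/10) = 16.60
  Stage 3: F_3 = 10^(6.36/10) = 4.325, G_3 = 10^(−4.49/10) = 0.3556
Friis cascade:
  F = 2.203 + (1.132 − 1)/0.4539 + (4.325 − 1)/7.534 = 2.935
NF = 10 log₁₀(2.935) = 4.68 dB

4.68 dB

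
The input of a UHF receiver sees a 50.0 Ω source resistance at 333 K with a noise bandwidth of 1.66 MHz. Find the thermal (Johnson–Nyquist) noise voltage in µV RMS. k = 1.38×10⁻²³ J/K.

1.24 µV

V_n = √(4kTRB)
4kTRB = 4 × 1.38×10⁻²³ × 333 × 5.00×10¹ × 1.66×10⁶ = 1.53×10⁻¹² V²
V_n = √(1.53×10⁻¹²) = 1.24×10⁻⁶ V = 1.24 µV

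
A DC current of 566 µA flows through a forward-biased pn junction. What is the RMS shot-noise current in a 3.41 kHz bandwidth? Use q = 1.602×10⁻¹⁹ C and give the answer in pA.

786 pA

I_n = √(2qI·B)
2qI·B = 2 × 1.602×10⁻¹⁹ × 5.66×10⁻⁴ × 3.41×10³ = 6.18×10⁻¹⁹ A²
I_n = √(6.18×10⁻¹⁹) = 7.86×10⁻¹⁰ A = 786 pA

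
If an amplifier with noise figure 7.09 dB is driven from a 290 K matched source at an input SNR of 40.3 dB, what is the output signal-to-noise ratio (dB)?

By definition F = SNR_in/SNR_out, so in dB: SNR_out = SNR_in − NF
SNR_out = 40.3 − 7.09 = 33.21 dB

33.21 dB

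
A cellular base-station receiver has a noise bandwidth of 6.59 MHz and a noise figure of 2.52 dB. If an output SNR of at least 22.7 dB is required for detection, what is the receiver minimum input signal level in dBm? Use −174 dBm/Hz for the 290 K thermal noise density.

Sensitivity = −174 + 10 log₁₀(B) + NF + SNR_min
= −174 + 68.19 + 2.52 + 22.7
= −80.59 dBm → −80.6 dBm

−80.6 dBm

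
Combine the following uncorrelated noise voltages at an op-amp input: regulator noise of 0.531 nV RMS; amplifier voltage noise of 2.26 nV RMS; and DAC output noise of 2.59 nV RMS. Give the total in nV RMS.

3.48 nV

Uncorrelated sources add in power (mean-square): V_tot = √(ΣV_i²)
V_tot = √[(5.31×10⁻¹⁰)² + (2.26×10⁻⁹)² + (2.59×10⁻⁹)²] = 3.48×10⁻⁹ V = 3.48 nV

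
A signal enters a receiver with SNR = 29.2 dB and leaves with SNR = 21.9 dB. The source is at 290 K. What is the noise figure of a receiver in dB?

NF (dB) = SNR_in(dB) − SNR_out(dB) when the source is at T₀
NF = 29.2 − 21.9 = 7.3 dB

7.3 dB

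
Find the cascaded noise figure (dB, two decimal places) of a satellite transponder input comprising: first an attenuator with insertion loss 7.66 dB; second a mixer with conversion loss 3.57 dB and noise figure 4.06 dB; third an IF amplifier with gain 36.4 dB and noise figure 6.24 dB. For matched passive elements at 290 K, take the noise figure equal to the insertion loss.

Convert to linear (a loss of L dB is a gain of −L dB): F_i = 10^(NF_i/10), G_i = 10^(G_i,dB/10)
  Stage 1: F_1 = 10^(7.66/10) = 5.834, G_1 = 10^(−7.66/10) = 0.1714
  Stage 2: F_2 = 10^(4.06/10) = 2.547, G_2 = 10^(−3.57/10) = 0.4395
  Stage 3: F_3 = 10^(6.24/10) = 4.207, G_3 = 10^(36.4/10) = 4365
Friis cascade:
  F = 5.834 + (2.547 − 1)/0.1714 + (4.207 − 1)/0.07534 = 57.43
NF = 10 log₁₀(57.43) = 17.59 dB

17.59 dB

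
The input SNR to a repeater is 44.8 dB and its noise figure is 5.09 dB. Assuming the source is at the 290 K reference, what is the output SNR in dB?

39.71 dB

By definition F = SNR_in/SNR_out, so in dB: SNR_out = SNR_in − NF
SNR_out = 44.8 − 5.09 = 39.71 dB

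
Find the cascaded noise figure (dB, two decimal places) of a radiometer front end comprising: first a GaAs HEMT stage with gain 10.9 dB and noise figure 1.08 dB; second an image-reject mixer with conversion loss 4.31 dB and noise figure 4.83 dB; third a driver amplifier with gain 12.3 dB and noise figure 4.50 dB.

Convert to linear (a loss of L dB is a gain of −L dB): F_i = 10^(NF_i/10), G_i = 10^(G_i,dB/10)
  Stage 1: F_1 = 10^(1.08/10) = 1.282, G_1 = 10^(10.9/10) = 12.30
  Stage 2: F_2 = 10^(4.83/10) = 3.041, G_2 = 10^(−4.31/10) = 0.3707
  Stage 3: F_3 = 10^(4.50/10) = 2.818, G_3 = 10^(12.3/10) = 16.98
Friis cascade:
  F = 1.282 + (3.041 − 1)/12.30 + (2.818 − 1)/4.560 = 1.847
NF = 10 log₁₀(1.847) = 2.66 dB

2.66 dB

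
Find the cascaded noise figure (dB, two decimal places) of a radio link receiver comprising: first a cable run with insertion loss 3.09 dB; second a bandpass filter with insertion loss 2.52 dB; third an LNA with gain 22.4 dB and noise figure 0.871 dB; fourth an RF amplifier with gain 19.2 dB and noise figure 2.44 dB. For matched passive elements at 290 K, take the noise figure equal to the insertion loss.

6.50 dB

Convert to linear (a loss of L dB is a gain of −L dB): F_i = 10^(NF_i/10), G_i = 10^(G_i,dB/10)
  Stage 1: F_1 = 10^(3.09/10) = 2.037, G_1 = 10^(−3.09/10) = 0.4909
  Stage 2: F_2 = 10^(2.52/10) = 1.786, G_2 = 10^(−2.52/10) = 0.5598
  Stage 3: F_3 = 10^(0.871/10) = 1.222, G_3 = 10^(22.4/10) = 173.8
  Stage 4: F_4 = 10^(2.44/10) = 1.754, G_4 = 10^(19.2/10) = 83.18
Friis cascade:
  F = 2.037 + (1.786 − 1)/0.4909 + (1.222 − 1)/0.2748 + (1.754 − 1)/47.75 = 4.463
NF = 10 log₁₀(4.463) = 6.50 dB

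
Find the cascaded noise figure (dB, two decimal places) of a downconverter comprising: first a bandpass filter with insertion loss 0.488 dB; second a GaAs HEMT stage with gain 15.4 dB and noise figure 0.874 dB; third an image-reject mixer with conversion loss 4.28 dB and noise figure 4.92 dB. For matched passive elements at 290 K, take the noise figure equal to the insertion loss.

Convert to linear (a loss of L dB is a gain of −L dB): F_i = 10^(NF_i/10), G_i = 10^(G_i,dB/10)
  Stage 1: F_1 = 10^(0.488/10) = 1.119, G_1 = 10^(−0.488/10) = 0.8937
  Stage 2: F_2 = 10^(0.874/10) = 1.223, G_2 = 10^(15.4/10) = 34.67
  Stage 3: F_3 = 10^(4.92/10) = 3.105, G_3 = 10^(−4.28/10) = 0.3733
Friis cascade:
  F = 1.119 + (1.223 − 1)/0.8937 + (3.105 − 1)/30.99 = 1.436
NF = 10 log₁₀(1.436) = 1.57 dB

1.57 dB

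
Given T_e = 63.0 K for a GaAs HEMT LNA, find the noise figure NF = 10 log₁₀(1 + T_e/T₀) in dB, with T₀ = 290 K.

0.854 dB

F = 1 + T_e/T₀ = 1 + 63.0/290 = 1.21724
NF = 10 log₁₀(1.21724) = 0.854 dB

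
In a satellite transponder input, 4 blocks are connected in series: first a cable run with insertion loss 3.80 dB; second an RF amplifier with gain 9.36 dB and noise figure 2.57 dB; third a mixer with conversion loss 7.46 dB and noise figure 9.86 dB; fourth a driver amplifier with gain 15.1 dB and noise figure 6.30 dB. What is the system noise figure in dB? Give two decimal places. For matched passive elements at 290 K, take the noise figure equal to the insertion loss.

Convert to linear (a loss of L dB is a gain of −L dB): F_i = 10^(NF_i/10), G_i = 10^(G_i,dB/10)
  Stage 1: F_1 = 10^(3.80/10) = 2.399, G_1 = 10^(−3.80/10) = 0.4169
  Stage 2: F_2 = 10^(2.57/10) = 1.807, G_2 = 10^(9.36/10) = 8.630
  Stage 3: F_3 = 10^(9.86/10) = 9.683, G_3 = 10^(−7.46/10) = 0.1795
  Stage 4: F_4 = 10^(6.30/10) = 4.266, G_4 = 10^(15.1/10) = 32.36
Friis cascade:
  F = 2.399 + (1.807 − 1)/0.4169 + (9.683 − 1)/3.597 + (4.266 − 1)/0.6457 = 11.81
NF = 10 log₁₀(11.81) = 10.72 dB

10.72 dB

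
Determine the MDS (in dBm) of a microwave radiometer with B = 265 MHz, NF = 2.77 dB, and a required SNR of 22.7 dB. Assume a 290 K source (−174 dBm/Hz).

−64.3 dBm

Sensitivity = −174 + 10 log₁₀(B) + NF + SNR_min
= −174 + 84.23 + 2.77 + 22.7
= −64.30 dBm → −64.3 dBm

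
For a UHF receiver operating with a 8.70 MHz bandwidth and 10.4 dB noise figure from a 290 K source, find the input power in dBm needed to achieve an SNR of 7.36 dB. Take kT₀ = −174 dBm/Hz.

Sensitivity = −174 + 10 log₁₀(B) + NF + SNR_min
= −174 + 69.4 + 10.4 + 7.36
= −86.84 dBm → −86.8 dBm

−86.8 dBm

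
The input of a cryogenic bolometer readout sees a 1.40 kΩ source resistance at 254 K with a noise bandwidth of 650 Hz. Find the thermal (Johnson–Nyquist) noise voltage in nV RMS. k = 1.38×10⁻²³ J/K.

113 nV

V_n = √(4kTRB)
4kTRB = 4 × 1.38×10⁻²³ × 254 × 1.40×10³ × 6.50×10² = 1.28×10⁻¹⁴ V²
V_n = √(1.28×10⁻¹⁴) = 1.13×10⁻⁷ V = 113 nV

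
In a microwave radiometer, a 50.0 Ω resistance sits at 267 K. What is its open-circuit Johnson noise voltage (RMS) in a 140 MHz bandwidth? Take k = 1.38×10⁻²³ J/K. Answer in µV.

10.2 µV

V_n = √(4kTRB)
4kTRB = 4 × 1.38×10⁻²³ × 267 × 5.00×10¹ × 1.40×10⁸ = 1.03×10⁻¹⁰ V²
V_n = √(1.03×10⁻¹⁰) = 1.02×10⁻⁵ V = 10.2 µV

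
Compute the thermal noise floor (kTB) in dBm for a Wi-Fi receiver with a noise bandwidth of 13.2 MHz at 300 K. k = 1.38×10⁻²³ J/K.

−102.6 dBm

P_n = kTB = 1.38×10⁻²³ × 300 × 1.32×10⁷ = 5.46×10⁻¹⁴ W
In dBm: 10 log₁₀(5.46×10⁻¹⁴ / 10⁻³) = −102.6 dBm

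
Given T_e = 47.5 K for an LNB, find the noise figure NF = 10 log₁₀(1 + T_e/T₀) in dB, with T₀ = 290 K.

F = 1 + T_e/T₀ = 1 + 47.5/290 = 1.16379
NF = 10 log₁₀(1.16379) = 0.659 dB

0.659 dB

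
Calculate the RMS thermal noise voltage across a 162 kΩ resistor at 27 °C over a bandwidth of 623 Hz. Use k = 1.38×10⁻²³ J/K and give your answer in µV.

1.29 µV

T = 27 °C + 273.15 = 300.15 K
V_n = √(4kTRB)
4kTRB = 4 × 1.38×10⁻²³ × 300.15 × 1.62×10⁵ × 6.23×10² = 1.67×10⁻¹² V²
V_n = √(1.67×10⁻¹²) = 1.29×10⁻⁶ V = 1.29 µV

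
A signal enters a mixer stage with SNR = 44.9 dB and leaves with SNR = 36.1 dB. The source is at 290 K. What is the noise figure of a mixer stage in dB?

8.8 dB

NF (dB) = SNR_in(dB) − SNR_out(dB) when the source is at T₀
NF = 44.9 − 36.1 = 8.8 dB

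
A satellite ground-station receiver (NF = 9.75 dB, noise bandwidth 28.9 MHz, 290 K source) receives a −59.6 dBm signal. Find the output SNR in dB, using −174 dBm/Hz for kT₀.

30.0 dB

Noise floor: N = −174 + 10 log₁₀(B) + NF
10 log₁₀(2.89×10⁷) = 74.61 dB
N = −174 + 74.61 + 9.75 = −89.64 dBm
SNR = P_sig − N = −59.6 − (−89.64) = 30.04 dB → 30.0 dB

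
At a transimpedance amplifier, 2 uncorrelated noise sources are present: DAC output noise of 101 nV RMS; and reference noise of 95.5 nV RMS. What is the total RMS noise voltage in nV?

Uncorrelated sources add in power (mean-square): V_tot = √(ΣV_i²)
V_tot = √[(1.01×10⁻⁷)² + (9.55×10⁻⁸)²] = 1.39×10⁻⁷ V = 139 nV

139 nV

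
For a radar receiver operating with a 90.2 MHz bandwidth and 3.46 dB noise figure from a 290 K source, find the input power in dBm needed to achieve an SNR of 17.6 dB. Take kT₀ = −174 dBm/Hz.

Sensitivity = −174 + 10 log₁₀(B) + NF + SNR_min
= −174 + 79.55 + 3.46 + 17.6
= −73.39 dBm → −73.4 dBm

−73.4 dBm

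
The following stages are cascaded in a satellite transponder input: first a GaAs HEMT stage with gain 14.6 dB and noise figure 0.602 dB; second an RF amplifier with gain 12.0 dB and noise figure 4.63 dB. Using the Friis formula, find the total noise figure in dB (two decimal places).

0.84 dB

Convert to linear (a loss of L dB is a gain of −L dB): F_i = 10^(NF_i/10), G_i = 10^(G_i,dB/10)
  Stage 1: F_1 = 10^(0.602/10) = 1.149, G_1 = 10^(14.6/10) = 28.84
  Stage 2: F_2 = 10^(4.63/10) = 2.904, G_2 = 10^(12.0/10) = 15.85
Friis cascade:
  F = 1.149 + (2.904 − 1)/28.84 = 1.215
NF = 10 log₁₀(1.215) = 0.84 dB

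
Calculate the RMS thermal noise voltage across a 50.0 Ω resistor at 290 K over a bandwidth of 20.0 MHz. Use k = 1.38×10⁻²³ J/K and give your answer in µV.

4.00 µV

V_n = √(4kTRB)
4kTRB = 4 × 1.38×10⁻²³ × 290 × 5.00×10¹ × 2.00×10⁷ = 1.60×10⁻¹¹ V²
V_n = √(1.60×10⁻¹¹) = 4.00×10⁻⁶ V = 4.00 µV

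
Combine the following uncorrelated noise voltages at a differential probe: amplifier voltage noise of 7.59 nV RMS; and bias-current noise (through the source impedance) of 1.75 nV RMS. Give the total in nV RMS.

Uncorrelated sources add in power (mean-square): V_tot = √(ΣV_i²)
V_tot = √[(7.59×10⁻⁹)² + (1.75×10⁻⁹)²] = 7.79×10⁻⁹ V = 7.79 nV

7.79 nV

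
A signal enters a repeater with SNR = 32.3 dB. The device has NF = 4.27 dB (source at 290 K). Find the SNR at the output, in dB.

By definition F = SNR_in/SNR_out, so in dB: SNR_out = SNR_in − NF
SNR_out = 32.3 − 4.27 = 28.03 dB

28.03 dB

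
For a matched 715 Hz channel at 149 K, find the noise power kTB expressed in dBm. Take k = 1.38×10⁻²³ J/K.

P_n = kTB = 1.38×10⁻²³ × 149 × 7.15×10² = 1.47×10⁻¹⁸ W
In dBm: 10 log₁₀(1.47×10⁻¹⁸ / 10⁻³) = −148.3 dBm

−148.3 dBm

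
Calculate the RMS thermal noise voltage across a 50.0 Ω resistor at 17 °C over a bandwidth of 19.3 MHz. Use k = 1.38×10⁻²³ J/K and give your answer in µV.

T = 17 °C + 273.15 = 290.15 K
V_n = √(4kTRB)
4kTRB = 4 × 1.38×10⁻²³ × 290.15 × 5.00×10¹ × 1.93×10⁷ = 1.55×10⁻¹¹ V²
V_n = √(1.55×10⁻¹¹) = 3.93×10⁻⁶ V = 3.93 µV

3.93 µV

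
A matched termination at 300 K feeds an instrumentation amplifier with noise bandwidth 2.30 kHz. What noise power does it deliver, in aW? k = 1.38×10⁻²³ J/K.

P_n = kTB = 1.38×10⁻²³ × 300 × 2.30×10³ = 9.52×10⁻¹⁸ W = 9.52 aW

9.52 aW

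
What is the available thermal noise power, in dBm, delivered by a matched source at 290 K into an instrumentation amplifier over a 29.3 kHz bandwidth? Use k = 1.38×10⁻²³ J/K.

P_n = kTB = 1.38×10⁻²³ × 290 × 2.93×10⁴ = 1.17×10⁻¹⁶ W
In dBm: 10 log₁₀(1.17×10⁻¹⁶ / 10⁻³) = −129.3 dBm

−129.3 dBm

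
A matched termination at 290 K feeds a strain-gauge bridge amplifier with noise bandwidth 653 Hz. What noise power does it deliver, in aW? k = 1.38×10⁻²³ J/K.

2.61 aW

P_n = kTB = 1.38×10⁻²³ × 290 × 6.53×10² = 2.61×10⁻¹⁸ W = 2.61 aW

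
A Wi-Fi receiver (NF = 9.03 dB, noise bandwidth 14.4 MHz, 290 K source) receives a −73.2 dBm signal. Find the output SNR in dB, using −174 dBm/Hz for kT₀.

20.2 dB

Noise floor: N = −174 + 10 log₁₀(B) + NF
10 log₁₀(1.44×10⁷) = 71.58 dB
N = −174 + 71.58 + 9.03 = −93.39 dBm
SNR = P_sig − N = −73.2 − (−93.39) = 20.19 dB → 20.2 dB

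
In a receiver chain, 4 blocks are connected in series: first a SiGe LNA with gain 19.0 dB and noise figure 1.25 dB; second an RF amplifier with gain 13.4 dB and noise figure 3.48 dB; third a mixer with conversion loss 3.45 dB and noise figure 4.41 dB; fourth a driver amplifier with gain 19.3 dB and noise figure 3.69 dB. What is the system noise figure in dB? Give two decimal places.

Convert to linear (a loss of L dB is a gain of −L dB): F_i = 10^(NF_i/10), G_i = 10^(G_i,dB/10)
  Stage 1: F_1 = 10^(1.25/10) = 1.334, G_1 = 10^(19.0/10) = 79.43
  Stage 2: F_2 = 10^(3.48/10) = 2.228, G_2 = 10^(13.4/10) = 21.88
  Stage 3: F_3 = 10^(4.41/10) = 2.761, G_3 = 10^(−3.45/10) = 0.4519
  Stage 4: F_4 = 10^(3.69/10) = 2.339, G_4 = 10^(19.3/10) = 85.11
Friis cascade:
  F = 1.334 + (2.228 − 1)/79.43 + (2.761 − 1)/1738 + (2.339 − 1)/785.2 = 1.352
NF = 10 log₁₀(1.352) = 1.31 dB

1.31 dB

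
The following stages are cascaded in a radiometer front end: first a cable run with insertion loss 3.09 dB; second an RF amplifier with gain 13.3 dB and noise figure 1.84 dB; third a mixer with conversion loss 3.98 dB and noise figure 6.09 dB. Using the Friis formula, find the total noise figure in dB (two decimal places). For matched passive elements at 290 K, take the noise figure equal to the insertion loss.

5.32 dB

Convert to linear (a loss of L dB is a gain of −L dB): F_i = 10^(NF_i/10), G_i = 10^(G_i,dB/10)
  Stage 1: F_1 = 10^(3.09/10) = 2.037, G_1 = 10^(−3.09/10) = 0.4909
  Stage 2: F_2 = 10^(1.84/10) = 1.528, G_2 = 10^(13.3/10) = 21.38
  Stage 3: F_3 = 10^(6.09/10) = 4.064, G_3 = 10^(−3.98/10) = 0.3999
Friis cascade:
  F = 2.037 + (1.528 − 1)/0.4909 + (4.064 − 1)/10.50 = 3.404
NF = 10 log₁₀(3.404) = 5.32 dB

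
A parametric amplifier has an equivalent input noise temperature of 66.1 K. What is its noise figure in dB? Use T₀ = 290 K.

F = 1 + T_e/T₀ = 1 + 66.1/290 = 1.22793
NF = 10 log₁₀(1.22793) = 0.892 dB

0.892 dB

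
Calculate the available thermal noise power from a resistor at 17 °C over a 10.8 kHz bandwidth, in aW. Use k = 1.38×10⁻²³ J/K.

T = 17 °C + 273.15 = 290.15 K
P_n = kTB = 1.38×10⁻²³ × 290.15 × 1.08×10⁴ = 4.32×10⁻¹⁷ W = 43.2 aW

43.2 aW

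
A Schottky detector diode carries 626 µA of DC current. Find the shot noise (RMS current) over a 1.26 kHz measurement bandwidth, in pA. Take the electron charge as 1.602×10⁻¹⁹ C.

503 pA

I_n = √(2qI·B)
2qI·B = 2 × 1.602×10⁻¹⁹ × 6.26×10⁻⁴ × 1.26×10³ = 2.53×10⁻¹⁹ A²
I_n = √(2.53×10⁻¹⁹) = 5.03×10⁻¹⁰ A = 503 pA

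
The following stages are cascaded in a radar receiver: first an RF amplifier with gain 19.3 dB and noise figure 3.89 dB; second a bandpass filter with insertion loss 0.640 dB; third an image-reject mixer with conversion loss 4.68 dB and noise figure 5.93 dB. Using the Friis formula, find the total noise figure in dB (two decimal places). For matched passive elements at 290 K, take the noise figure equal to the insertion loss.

3.96 dB

Convert to linear (a loss of L dB is a gain of −L dB): F_i = 10^(NF_i/10), G_i = 10^(G_i,dB/10)
  Stage 1: F_1 = 10^(3.89/10) = 2.449, G_1 = 10^(19.3/10) = 85.11
  Stage 2: F_2 = 10^(0.640/10) = 1.159, G_2 = 10^(−0.640/10) = 0.8630
  Stage 3: F_3 = 10^(5.93/10) = 3.917, G_3 = 10^(−4.68/10) = 0.3404
Friis cascade:
  F = 2.449 + (1.159 − 1)/85.11 + (3.917 − 1)/73.45 = 2.491
NF = 10 log₁₀(2.491) = 3.96 dB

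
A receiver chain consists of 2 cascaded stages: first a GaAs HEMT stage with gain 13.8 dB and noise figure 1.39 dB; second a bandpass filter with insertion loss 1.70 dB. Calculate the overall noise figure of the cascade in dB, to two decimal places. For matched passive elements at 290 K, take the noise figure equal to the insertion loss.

Convert to linear (a loss of L dB is a gain of −L dB): F_i = 10^(NF_i/10), G_i = 10^(G_i,dB/10)
  Stage 1: F_1 = 10^(1.39/10) = 1.377, G_1 = 10^(13.8/10) = 23.99
  Stage 2: F_2 = 10^(1.70/10) = 1.479, G_2 = 10^(−1.70/10) = 0.6761
Friis cascade:
  F = 1.377 + (1.479 − 1)/23.99 = 1.397
NF = 10 log₁₀(1.397) = 1.45 dB

1.45 dB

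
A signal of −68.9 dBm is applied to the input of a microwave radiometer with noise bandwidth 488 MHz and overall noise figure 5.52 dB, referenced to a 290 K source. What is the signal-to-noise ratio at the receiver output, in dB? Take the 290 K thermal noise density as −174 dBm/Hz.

12.7 dB

Noise floor: N = −174 + 10 log₁₀(B) + NF
10 log₁₀(4.88×10⁸) = 86.88 dB
N = −174 + 86.88 + 5.52 = −81.60 dBm
SNR = P_sig − N = −68.9 − (−81.60) = 12.70 dB → 12.7 dB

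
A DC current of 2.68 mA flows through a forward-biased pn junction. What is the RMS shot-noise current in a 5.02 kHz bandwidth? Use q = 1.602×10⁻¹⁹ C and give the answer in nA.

I_n = √(2qI·B)
2qI·B = 2 × 1.602×10⁻¹⁹ × 2.68×10⁻³ × 5.02×10³ = 4.31×10⁻¹⁸ A²
I_n = √(4.31×10⁻¹⁸) = 2.08×10⁻⁹ A = 2.08 nA

2.08 nA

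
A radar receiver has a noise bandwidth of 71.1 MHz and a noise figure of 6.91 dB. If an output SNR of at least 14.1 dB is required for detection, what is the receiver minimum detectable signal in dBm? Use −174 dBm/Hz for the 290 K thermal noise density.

−74.5 dBm

Sensitivity = −174 + 10 log₁₀(B) + NF + SNR_min
= −174 + 78.52 + 6.91 + 14.1
= −74.47 dBm → −74.5 dBm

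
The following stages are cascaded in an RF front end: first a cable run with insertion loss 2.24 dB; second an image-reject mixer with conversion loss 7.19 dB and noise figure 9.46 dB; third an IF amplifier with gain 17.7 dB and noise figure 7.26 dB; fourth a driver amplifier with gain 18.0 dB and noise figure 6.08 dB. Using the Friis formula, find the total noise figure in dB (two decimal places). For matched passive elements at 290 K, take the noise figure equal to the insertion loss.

17.25 dB

Convert to linear (a loss of L dB is a gain of −L dB): F_i = 10^(NF_i/10), G_i = 10^(G_i,dB/10)
  Stage 1: F_1 = 10^(2.24/10) = 1.675, G_1 = 10^(−2.24/10) = 0.5970
  Stage 2: F_2 = 10^(9.46/10) = 8.831, G_2 = 10^(−7.19/10) = 0.1910
  Stage 3: F_3 = 10^(7.26/10) = 5.321, G_3 = 10^(17.7/10) = 58.88
  Stage 4: F_4 = 10^(6.08/10) = 4.055, G_4 = 10^(18.0/10) = 63.10
Friis cascade:
  F = 1.675 + (8.831 − 1)/0.5970 + (5.321 − 1)/0.1140 + (4.055 − 1)/6.714 = 53.14
NF = 10 log₁₀(53.14) = 17.25 dB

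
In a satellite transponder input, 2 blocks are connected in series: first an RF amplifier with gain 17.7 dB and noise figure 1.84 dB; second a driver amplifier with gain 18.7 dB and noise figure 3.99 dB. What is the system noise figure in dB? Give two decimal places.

Convert to linear (a loss of L dB is a gain of −L dB): F_i = 10^(NF_i/10), G_i = 10^(G_i,dB/10)
  Stage 1: F_1 = 10^(1.84/10) = 1.528, G_1 = 10^(17.7/10) = 58.88
  Stage 2: F_2 = 10^(3.99/10) = 2.506, G_2 = 10^(18.7/10) = 74.13
Friis cascade:
  F = 1.528 + (2.506 − 1)/58.88 = 1.553
NF = 10 log₁₀(1.553) = 1.91 dB

1.91 dB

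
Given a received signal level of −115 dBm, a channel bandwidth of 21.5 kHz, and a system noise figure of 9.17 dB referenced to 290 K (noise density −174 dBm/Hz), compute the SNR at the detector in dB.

6.5 dB

Noise floor: N = −174 + 10 log₁₀(B) + NF
10 log₁₀(2.15×10⁴) = 43.32 dB
N = −174 + 43.32 + 9.17 = −121.51 dBm
SNR = P_sig − N = −115 − (−121.51) = 6.51 dB → 6.5 dB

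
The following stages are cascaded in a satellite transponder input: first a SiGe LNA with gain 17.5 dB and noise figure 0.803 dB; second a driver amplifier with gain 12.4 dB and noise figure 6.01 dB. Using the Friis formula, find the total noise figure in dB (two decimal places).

Convert to linear (a loss of L dB is a gain of −L dB): F_i = 10^(NF_i/10), G_i = 10^(G_i,dB/10)
  Stage 1: F_1 = 10^(0.803/10) = 1.203, G_1 = 10^(17.5/10) = 56.23
  Stage 2: F_2 = 10^(6.01/10) = 3.990, G_2 = 10^(12.4/10) = 17.38
Friis cascade:
  F = 1.203 + (3.990 − 1)/56.23 = 1.256
NF = 10 log₁₀(1.256) = 0.99 dB

0.99 dB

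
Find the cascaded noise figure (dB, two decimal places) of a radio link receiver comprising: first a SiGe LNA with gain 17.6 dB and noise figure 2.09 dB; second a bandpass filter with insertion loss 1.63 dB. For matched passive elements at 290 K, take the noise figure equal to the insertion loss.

Convert to linear (a loss of L dB is a gain of −L dB): F_i = 10^(NF_i/10), G_i = 10^(G_i,dB/10)
  Stage 1: F_1 = 10^(2.09/10) = 1.618, G_1 = 10^(17.6/10) = 57.54
  Stage 2: F_2 = 10^(1.63/10) = 1.455, G_2 = 10^(−1.63/10) = 0.6871
Friis cascade:
  F = 1.618 + (1.455 − 1)/57.54 = 1.626
NF = 10 log₁₀(1.626) = 2.11 dB

2.11 dB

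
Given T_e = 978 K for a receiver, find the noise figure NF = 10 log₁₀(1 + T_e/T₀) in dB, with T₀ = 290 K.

6.41 dB

F = 1 + T_e/T₀ = 1 + 978/290 = 4.37241
NF = 10 log₁₀(4.37241) = 6.41 dB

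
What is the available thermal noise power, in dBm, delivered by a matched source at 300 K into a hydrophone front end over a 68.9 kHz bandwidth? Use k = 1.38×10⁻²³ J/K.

−125.4 dBm

P_n = kTB = 1.38×10⁻²³ × 300 × 6.89×10⁴ = 2.85×10⁻¹⁶ W
In dBm: 10 log₁₀(2.85×10⁻¹⁶ / 10⁻³) = −125.4 dBm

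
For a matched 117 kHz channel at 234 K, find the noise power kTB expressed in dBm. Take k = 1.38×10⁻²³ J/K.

−124.2 dBm

P_n = kTB = 1.38×10⁻²³ × 234 × 1.17×10⁵ = 3.78×10⁻¹⁶ W
In dBm: 10 log₁₀(3.78×10⁻¹⁶ / 10⁻³) = −124.2 dBm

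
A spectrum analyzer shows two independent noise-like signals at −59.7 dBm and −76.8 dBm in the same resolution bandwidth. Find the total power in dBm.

−59.6 dBm

Convert to linear, add, convert back:
P₁ = 1.07×10⁻⁹ W, P₂ = 2.09×10⁻¹¹ W
P_tot = 1.09×10⁻⁹ W → 10 log₁₀(P_tot / 10⁻³) = −59.6 dBm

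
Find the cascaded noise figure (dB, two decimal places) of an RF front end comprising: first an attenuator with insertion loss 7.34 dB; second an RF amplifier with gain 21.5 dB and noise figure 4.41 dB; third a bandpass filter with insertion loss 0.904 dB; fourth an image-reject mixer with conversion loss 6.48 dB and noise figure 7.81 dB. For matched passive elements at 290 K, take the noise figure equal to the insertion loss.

11.82 dB

Convert to linear (a loss of L dB is a gain of −L dB): F_i = 10^(NF_i/10), G_i = 10^(G_i,dB/10)
  Stage 1: F_1 = 10^(7.34/10) = 5.420, G_1 = 10^(−7.34/10) = 0.1845
  Stage 2: F_2 = 10^(4.41/10) = 2.761, G_2 = 10^(21.5/10) = 141.3
  Stage 3: F_3 = 10^(0.904/10) = 1.231, G_3 = 10^(−0.904/10) = 0.8121
  Stage 4: F_4 = 10^(7.81/10) = 6.039, G_4 = 10^(−6.48/10) = 0.2249
Friis cascade:
  F = 5.420 + (2.761 − 1)/0.1845 + (1.231 − 1)/26.06 + (6.039 − 1)/21.16 = 15.21
NF = 10 log₁₀(15.21) = 11.82 dB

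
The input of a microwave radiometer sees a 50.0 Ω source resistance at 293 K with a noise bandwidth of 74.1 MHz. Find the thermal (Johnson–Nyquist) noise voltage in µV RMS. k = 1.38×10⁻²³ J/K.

7.74 µV

V_n = √(4kTRB)
4kTRB = 4 × 1.38×10⁻²³ × 293 × 5.00×10¹ × 7.41×10⁷ = 5.99×10⁻¹¹ V²
V_n = √(5.99×10⁻¹¹) = 7.74×10⁻⁶ V = 7.74 µV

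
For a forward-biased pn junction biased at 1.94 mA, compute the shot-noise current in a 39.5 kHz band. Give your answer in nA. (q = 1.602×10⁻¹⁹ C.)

I_n = √(2qI·B)
2qI·B = 2 × 1.602×10⁻¹⁹ × 1.94×10⁻³ × 3.95×10⁴ = 2.46×10⁻¹⁷ A²
I_n = √(2.46×10⁻¹⁷) = 4.96×10⁻⁹ A = 4.96 nA

4.96 nA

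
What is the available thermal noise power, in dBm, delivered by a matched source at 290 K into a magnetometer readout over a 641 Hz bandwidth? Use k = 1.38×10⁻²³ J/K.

P_n = kTB = 1.38×10⁻²³ × 290 × 6.41×10² = 2.57×10⁻¹⁸ W
In dBm: 10 log₁₀(2.57×10⁻¹⁸ / 10⁻³) = −145.9 dBm

−145.9 dBm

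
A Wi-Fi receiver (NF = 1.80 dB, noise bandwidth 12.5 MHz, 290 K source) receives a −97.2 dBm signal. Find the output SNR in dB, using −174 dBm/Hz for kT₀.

4.0 dB

Noise floor: N = −174 + 10 log₁₀(B) + NF
10 log₁₀(1.25×10⁷) = 70.97 dB
N = −174 + 70.97 + 1.80 = −101.23 dBm
SNR = P_sig − N = −97.2 − (−101.23) = 4.03 dB → 4.0 dB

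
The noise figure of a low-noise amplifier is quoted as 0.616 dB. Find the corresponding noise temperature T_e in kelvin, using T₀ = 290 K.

44.2 K

F = 10^(0.616/10) = 1.15239
T_e = (F − 1)·T₀ = (1.15239 − 1) × 290 = 44.2 K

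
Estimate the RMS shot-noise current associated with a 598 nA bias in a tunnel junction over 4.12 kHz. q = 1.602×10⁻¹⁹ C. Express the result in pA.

28.1 pA

I_n = √(2qI·B)
2qI·B = 2 × 1.602×10⁻¹⁹ × 5.98×10⁻⁷ × 4.12×10³ = 7.89×10⁻²² A²
I_n = √(7.89×10⁻²²) = 2.81×10⁻¹¹ A = 28.1 pA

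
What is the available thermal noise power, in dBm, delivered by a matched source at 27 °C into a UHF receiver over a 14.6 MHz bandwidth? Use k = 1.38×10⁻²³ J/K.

−102.2 dBm

T = 27 °C + 273.15 = 300.15 K
P_n = kTB = 1.38×10⁻²³ × 300.15 × 1.46×10⁷ = 6.05×10⁻¹⁴ W
In dBm: 10 log₁₀(6.05×10⁻¹⁴ / 10⁻³) = −102.2 dBm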